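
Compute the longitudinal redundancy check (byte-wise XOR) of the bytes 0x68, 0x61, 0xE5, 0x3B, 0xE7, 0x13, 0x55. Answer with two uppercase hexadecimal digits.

XOR the bytes together:
  start with 0x68
  0x68 ⊕ 0x61 = 0x09
  0x09 ⊕ 0xE5 = 0xEC
  0xEC ⊕ 0x3B = 0xD7
  0xD7 ⊕ 0xE7 = 0x30
  0x30 ⊕ 0x13 = 0x23
  0x23 ⊕ 0x55 = 0x76

76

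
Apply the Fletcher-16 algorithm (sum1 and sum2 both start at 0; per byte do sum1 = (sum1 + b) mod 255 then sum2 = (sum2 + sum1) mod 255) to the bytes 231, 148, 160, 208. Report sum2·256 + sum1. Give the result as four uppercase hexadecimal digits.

Running sums (mod 255):
  after byte 0 (231): sum1=231, sum2=231
  after byte 1 (148): sum1=124, sum2=100
  after byte 2 (160): sum1=29, sum2=129
  after byte 3 (208): sum1=237, sum2=111
Checksum = sum2·256 + sum1 = 111·256 + 237 = 28653 = 0x6FED.

6FED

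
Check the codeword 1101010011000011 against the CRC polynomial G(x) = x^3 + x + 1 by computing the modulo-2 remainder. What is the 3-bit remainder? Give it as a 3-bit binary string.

Modulo-2 division of 1101010011000011 by 1011:
  pos 0: 1101 XOR 1011 = 0110
  pos 1: 1100 XOR 1011 = 0111
  pos 2: 1111 XOR 1011 = 0100
  pos 3: 1000 XOR 1011 = 0011
  pos 5: 1101 XOR 1011 = 0110
  pos 6: 1101 XOR 1011 = 0110
  pos 7: 1100 XOR 1011 = 0111
  pos 8: 1110 XOR 1011 = 0101
  pos 9: 1010 XOR 1011 = 0001
  pos 12: 1011 XOR 1011 = 0000
Remainder = 000 (zero — the frame passes the CRC check).

000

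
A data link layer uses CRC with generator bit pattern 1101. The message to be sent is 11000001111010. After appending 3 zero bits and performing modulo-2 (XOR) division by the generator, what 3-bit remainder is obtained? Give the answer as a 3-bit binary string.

000

Append 3 zeros: 11000001111010000. Divide by 1101 (XOR where the leading bit is 1):
  pos 0: 1100 XOR 1101 = 0001
  pos 3: 1000 XOR 1101 = 0101
  pos 4: 1011 XOR 1101 = 0110
  pos 5: 1101 XOR 1101 = 0000
  pos 9: 1101 XOR 1101 = 0000
Remainder (last 3 bits) = 000. This is the CRC / FCS.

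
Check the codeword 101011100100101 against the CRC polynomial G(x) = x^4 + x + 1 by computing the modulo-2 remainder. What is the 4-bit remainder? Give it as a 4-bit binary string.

1101

Modulo-2 division of 101011100100101 by 10011:
  pos 0: 10101 XOR 10011 = 00110
  pos 2: 11011 XOR 10011 = 01000
  pos 3: 10000 XOR 10011 = 00011
  pos 6: 11010 XOR 10011 = 01001
  pos 7: 10010 XOR 10011 = 00001
Remainder = 1101 (nonzero — an error is detected).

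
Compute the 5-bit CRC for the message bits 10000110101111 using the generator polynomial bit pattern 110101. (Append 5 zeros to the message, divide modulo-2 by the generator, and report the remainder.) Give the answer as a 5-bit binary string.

01001

Append 5 zeros: 1000011010111100000. Divide by 110101 (XOR where the leading bit is 1):
  pos 0: 100001 XOR 110101 = 010100
  pos 1: 101001 XOR 110101 = 011100
  pos 2: 111000 XOR 110101 = 001101
  pos 4: 110110 XOR 110101 = 000011
  pos 8: 111111 XOR 110101 = 001010
  pos 10: 101000 XOR 110101 = 011101
  pos 11: 111010 XOR 110101 = 001111
  pos 13: 111100 XOR 110101 = 001001
Remainder (last 5 bits) = 01001. This is the CRC / FCS.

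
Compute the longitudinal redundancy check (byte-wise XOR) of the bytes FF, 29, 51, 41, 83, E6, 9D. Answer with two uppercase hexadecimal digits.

3E

XOR the bytes together:
  start with 0xFF
  0xFF ⊕ 0x29 = 0xD6
  0xD6 ⊕ 0x51 = 0x87
  0x87 ⊕ 0x41 = 0xC6
  0xC6 ⊕ 0x83 = 0x45
  0x45 ⊕ 0xE6 = 0xA3
  0xA3 ⊕ 0x9D = 0x3E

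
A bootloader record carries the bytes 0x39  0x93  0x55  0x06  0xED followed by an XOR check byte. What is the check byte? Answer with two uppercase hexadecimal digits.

XOR the bytes together:
  start with 0x39
  0x39 ⊕ 0x93 = 0xAA
  0xAA ⊕ 0x55 = 0xFF
  0xFF ⊕ 0x06 = 0xF9
  0xF9 ⊕ 0xED = 0x14

14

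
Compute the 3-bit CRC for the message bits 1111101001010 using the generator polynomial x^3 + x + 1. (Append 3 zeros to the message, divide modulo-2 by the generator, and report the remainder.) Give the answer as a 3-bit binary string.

000

Append 3 zeros: 1111101001010000. Divide by 1011 (XOR where the leading bit is 1):
  pos 0: 1111 XOR 1011 = 0100
  pos 1: 1001 XOR 1011 = 0010
  pos 3: 1001 XOR 1011 = 0010
  pos 5: 1000 XOR 1011 = 0011
  pos 7: 1110 XOR 1011 = 0101
  pos 8: 1011 XOR 1011 = 0000
Remainder (last 3 bits) = 000. This is the CRC / FCS.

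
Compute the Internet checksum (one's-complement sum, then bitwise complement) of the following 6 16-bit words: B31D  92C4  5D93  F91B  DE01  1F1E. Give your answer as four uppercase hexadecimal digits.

664E

One's-complement addition (fold any carry out of bit 15 back into bit 0):
  0xB31D + 0x92C4 = 0x145E1 → wrap carry → 0x45E2
  0x45E2 + 0x5D93 = 0x0A375
  0xA375 + 0xF91B = 0x19C90 → wrap carry → 0x9C91
  0x9C91 + 0xDE01 = 0x17A92 → wrap carry → 0x7A93
  0x7A93 + 0x1F1E = 0x099B1
One's-complement sum = 0x99B1.
Checksum = ~0x99B1 & 0xFFFF = 0x664E.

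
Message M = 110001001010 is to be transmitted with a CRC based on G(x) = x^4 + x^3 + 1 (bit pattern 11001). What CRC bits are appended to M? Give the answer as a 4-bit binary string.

Append 4 zeros: 1100010010100000. Divide by 11001 (XOR where the leading bit is 1):
  pos 0: 11000 XOR 11001 = 00001
  pos 4: 11001 XOR 11001 = 00000
  pos 10: 10000 XOR 11001 = 01001
  pos 11: 10010 XOR 11001 = 01011
Remainder (last 4 bits) = 1011. This is the CRC / FCS.

1011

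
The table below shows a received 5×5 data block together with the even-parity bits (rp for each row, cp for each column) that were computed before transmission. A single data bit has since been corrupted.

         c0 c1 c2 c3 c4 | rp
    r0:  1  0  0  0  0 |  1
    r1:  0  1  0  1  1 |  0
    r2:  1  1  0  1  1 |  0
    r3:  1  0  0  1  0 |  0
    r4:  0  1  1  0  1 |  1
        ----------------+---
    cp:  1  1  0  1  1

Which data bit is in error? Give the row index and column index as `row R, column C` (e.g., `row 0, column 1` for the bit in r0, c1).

Recompute each row's even parity and compare to rp:
  r0: data parity 1, sent rp 1 → ok
  r1: data parity 1, sent rp 0 → mismatch
  r2: data parity 0, sent rp 0 → ok
  r3: data parity 0, sent rp 0 → ok
  r4: data parity 1, sent rp 1 → ok
Recompute each column's even parity and compare to cp:
  c0: data parity 1, sent cp 1 → ok
  c1: data parity 1, sent cp 1 → ok
  c2: data parity 1, sent cp 0 → mismatch
  c3: data parity 1, sent cp 1 → ok
  c4: data parity 1, sent cp 1 → ok
Exactly one row (r1) and one column (c2) fail → the flipped bit is at their intersection.

row 1, column 2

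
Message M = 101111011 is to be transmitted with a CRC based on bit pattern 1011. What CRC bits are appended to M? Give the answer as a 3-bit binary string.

001

Append 3 zeros: 101111011000. Divide by 1011 (XOR where the leading bit is 1):
  pos 0: 1011 XOR 1011 = 0000
  pos 4: 1101 XOR 1011 = 0110
  pos 5: 1101 XOR 1011 = 0110
  pos 6: 1100 XOR 1011 = 0111
  pos 7: 1110 XOR 1011 = 0101
  pos 8: 1010 XOR 1011 = 0001
Remainder (last 3 bits) = 001. This is the CRC / FCS.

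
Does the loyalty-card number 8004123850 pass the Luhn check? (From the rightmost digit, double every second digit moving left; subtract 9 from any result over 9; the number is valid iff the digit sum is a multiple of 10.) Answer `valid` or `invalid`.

valid

From the right, keep odd positions and double even positions (subtract 9 from any doubled value over 9):
  doubled (positions 2,4,...): 1 6 2 0 7 → sum 16
  kept (positions 1,3,...): 0 8 2 4 0 → sum 14
Total = 30.
30 mod 10 = 0, so the number is valid.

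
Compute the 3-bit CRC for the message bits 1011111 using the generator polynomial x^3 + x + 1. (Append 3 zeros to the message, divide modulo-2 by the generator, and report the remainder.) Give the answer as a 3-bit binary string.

010

Append 3 zeros: 1011111000. Divide by 1011 (XOR where the leading bit is 1):
  pos 0: 1011 XOR 1011 = 0000
  pos 4: 1110 XOR 1011 = 0101
  pos 5: 1010 XOR 1011 = 0001
Remainder (last 3 bits) = 010. This is the CRC / FCS.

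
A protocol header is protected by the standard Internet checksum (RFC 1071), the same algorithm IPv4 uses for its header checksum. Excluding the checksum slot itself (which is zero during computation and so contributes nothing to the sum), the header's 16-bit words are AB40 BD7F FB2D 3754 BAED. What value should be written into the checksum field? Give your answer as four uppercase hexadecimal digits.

A9CF

One's-complement addition (fold any carry out of bit 15 back into bit 0):
  0xAB40 + 0xBD7F = 0x168BF → wrap carry → 0x68C0
  0x68C0 + 0xFB2D = 0x163ED → wrap carry → 0x63EE
  0x63EE + 0x3754 = 0x09B42
  0x9B42 + 0xBAED = 0x1562F → wrap carry → 0x5630
One's-complement sum = 0x5630.
Checksum = ~0x5630 & 0xFFFF = 0xA9CF.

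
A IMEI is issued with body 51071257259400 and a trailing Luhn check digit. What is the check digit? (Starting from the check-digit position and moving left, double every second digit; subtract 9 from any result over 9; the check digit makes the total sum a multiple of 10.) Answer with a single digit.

Partial digits right→left: 0 0 4 9 5 2 7 5 2 1 7 0 1 5
Double every second digit counting from the check-digit position (so the 1st, 3rd, 5th, ... of the partial from the right).
  doubled (with −9 where >9): 0 8 1 5 4 5 2 → sum 25
  kept as-is: 0 9 2 5 1 0 5 → sum 22
Total = 25 + 22 = 47.
Check digit = (10 − (47 mod 10)) mod 10 = 3.

3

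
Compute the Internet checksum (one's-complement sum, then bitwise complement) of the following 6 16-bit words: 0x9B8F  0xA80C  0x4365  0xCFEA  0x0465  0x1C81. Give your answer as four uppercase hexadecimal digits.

One's-complement addition (fold any carry out of bit 15 back into bit 0):
  0x9B8F + 0xA80C = 0x1439B → wrap carry → 0x439C
  0x439C + 0x4365 = 0x08701
  0x8701 + 0xCFEA = 0x156EB → wrap carry → 0x56EC
  0x56EC + 0x0465 = 0x05B51
  0x5B51 + 0x1C81 = 0x077D2
One's-complement sum = 0x77D2.
Checksum = ~0x77D2 & 0xFFFF = 0x882D.

882D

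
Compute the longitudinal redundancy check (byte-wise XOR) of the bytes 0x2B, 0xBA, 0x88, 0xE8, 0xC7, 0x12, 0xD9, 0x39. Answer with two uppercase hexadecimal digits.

XOR the bytes together:
  start with 0x2B
  0x2B ⊕ 0xBA = 0x91
  0x91 ⊕ 0x88 = 0x19
  0x19 ⊕ 0xE8 = 0xF1
  0xF1 ⊕ 0xC7 = 0x36
  0x36 ⊕ 0x12 = 0x24
  0x24 ⊕ 0xD9 = 0xFD
  0xFD ⊕ 0x39 = 0xC4

C4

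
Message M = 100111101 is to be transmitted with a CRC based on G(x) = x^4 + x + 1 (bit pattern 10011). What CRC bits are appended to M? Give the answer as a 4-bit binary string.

0100

Append 4 zeros: 1001111010000. Divide by 10011 (XOR where the leading bit is 1):
  pos 0: 10011 XOR 10011 = 00000
  pos 5: 11010 XOR 10011 = 01001
  pos 6: 10010 XOR 10011 = 00001
Remainder (last 4 bits) = 0100. This is the CRC / FCS.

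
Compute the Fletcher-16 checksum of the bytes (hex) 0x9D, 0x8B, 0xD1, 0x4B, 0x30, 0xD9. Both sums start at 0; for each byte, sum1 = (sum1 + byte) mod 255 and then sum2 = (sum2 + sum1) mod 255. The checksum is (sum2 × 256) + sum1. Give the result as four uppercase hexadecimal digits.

CE50

Running sums (mod 255):
  after byte 0 (0x9D): sum1=157, sum2=157
  after byte 1 (0x8B): sum1=41, sum2=198
  after byte 2 (0xD1): sum1=250, sum2=193
  after byte 3 (0x4B): sum1=70, sum2=8
  after byte 4 (0x30): sum1=118, sum2=126
  after byte 5 (0xD9): sum1=80, sum2=206
Checksum = sum2·256 + sum1 = 206·256 + 80 = 52816 = 0xCE50.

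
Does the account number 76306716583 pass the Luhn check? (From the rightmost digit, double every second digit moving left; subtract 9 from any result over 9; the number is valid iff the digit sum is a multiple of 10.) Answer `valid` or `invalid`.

invalid

From the right, keep odd positions and double even positions (subtract 9 from any doubled value over 9):
  doubled (positions 2,4,...): 7 3 5 0 3 → sum 18
  kept (positions 1,3,...): 3 5 1 6 3 7 → sum 25
Total = 43.
43 mod 10 = 3, so the number is invalid.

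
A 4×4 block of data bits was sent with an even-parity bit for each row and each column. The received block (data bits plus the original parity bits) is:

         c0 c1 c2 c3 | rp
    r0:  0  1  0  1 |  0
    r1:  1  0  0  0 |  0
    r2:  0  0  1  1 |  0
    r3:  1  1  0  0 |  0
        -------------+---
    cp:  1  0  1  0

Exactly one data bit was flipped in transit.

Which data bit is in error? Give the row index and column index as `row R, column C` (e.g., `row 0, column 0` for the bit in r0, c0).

row 1, column 0

Recompute each row's even parity and compare to rp:
  r0: data parity 0, sent rp 0 → ok
  r1: data parity 1, sent rp 0 → mismatch
  r2: data parity 0, sent rp 0 → ok
  r3: data parity 0, sent rp 0 → ok
Recompute each column's even parity and compare to cp:
  c0: data parity 0, sent cp 1 → mismatch
  c1: data parity 0, sent cp 0 → ok
  c2: data parity 1, sent cp 1 → ok
  c3: data parity 0, sent cp 0 → ok
Exactly one row (r1) and one column (c0) fail → the flipped bit is at their intersection.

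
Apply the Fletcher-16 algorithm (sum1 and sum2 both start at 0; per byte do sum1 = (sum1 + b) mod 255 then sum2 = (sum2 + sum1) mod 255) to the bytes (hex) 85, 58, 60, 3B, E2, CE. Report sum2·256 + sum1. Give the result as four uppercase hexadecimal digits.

Running sums (mod 255):
  after byte 0 (85): sum1=133, sum2=133
  after byte 1 (58): sum1=221, sum2=99
  after byte 2 (60): sum1=62, sum2=161
  after byte 3 (3B): sum1=121, sum2=27
  after byte 4 (E2): sum1=92, sum2=119
  after byte 5 (CE): sum1=43, sum2=162
Checksum = sum2·256 + sum1 = 162·256 + 43 = 41515 = 0xA22B.

A22B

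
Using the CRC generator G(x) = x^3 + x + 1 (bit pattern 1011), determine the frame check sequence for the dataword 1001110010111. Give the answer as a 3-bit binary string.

011

Append 3 zeros: 1001110010111000. Divide by 1011 (XOR where the leading bit is 1):
  pos 0: 1001 XOR 1011 = 0010
  pos 2: 1011 XOR 1011 = 0000
  pos 8: 1011 XOR 1011 = 0000
  pos 12: 1000 XOR 1011 = 0011
Remainder (last 3 bits) = 011. This is the CRC / FCS.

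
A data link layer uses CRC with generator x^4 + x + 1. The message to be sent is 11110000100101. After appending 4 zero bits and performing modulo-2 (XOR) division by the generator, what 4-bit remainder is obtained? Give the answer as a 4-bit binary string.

1011

Append 4 zeros: 111100001001010000. Divide by 10011 (XOR where the leading bit is 1):
  pos 0: 11110 XOR 10011 = 01101
  pos 1: 11010 XOR 10011 = 01001
  pos 2: 10010 XOR 10011 = 00001
  pos 6: 10100 XOR 10011 = 00111
  pos 8: 11110 XOR 10011 = 01101
  pos 9: 11011 XOR 10011 = 01000
  pos 10: 10000 XOR 10011 = 00011
  pos 13: 11000 XOR 10011 = 01011
Remainder (last 4 bits) = 1011. This is the CRC / FCS.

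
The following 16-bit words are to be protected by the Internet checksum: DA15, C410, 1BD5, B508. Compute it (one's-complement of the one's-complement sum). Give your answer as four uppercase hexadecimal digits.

90FB

One's-complement addition (fold any carry out of bit 15 back into bit 0):
  0xDA15 + 0xC410 = 0x19E25 → wrap carry → 0x9E26
  0x9E26 + 0x1BD5 = 0x0B9FB
  0xB9FB + 0xB508 = 0x16F03 → wrap carry → 0x6F04
One's-complement sum = 0x6F04.
Checksum = ~0x6F04 & 0xFFFF = 0x90FB.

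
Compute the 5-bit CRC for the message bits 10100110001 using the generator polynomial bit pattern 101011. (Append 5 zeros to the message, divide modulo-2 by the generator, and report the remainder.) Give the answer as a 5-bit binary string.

Append 5 zeros: 1010011000100000. Divide by 101011 (XOR where the leading bit is 1):
  pos 0: 101001 XOR 101011 = 000010
  pos 4: 101000 XOR 101011 = 000011
  pos 8: 111000 XOR 101011 = 010011
  pos 9: 100110 XOR 101011 = 001101
Remainder (last 5 bits) = 11010. This is the CRC / FCS.

11010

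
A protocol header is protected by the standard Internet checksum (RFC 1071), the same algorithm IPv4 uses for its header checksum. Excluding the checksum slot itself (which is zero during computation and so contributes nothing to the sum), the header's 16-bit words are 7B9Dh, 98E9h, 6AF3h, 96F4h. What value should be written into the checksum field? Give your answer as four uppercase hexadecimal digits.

One's-complement addition (fold any carry out of bit 15 back into bit 0):
  0x7B9D + 0x98E9 = 0x11486 → wrap carry → 0x1487
  0x1487 + 0x6AF3 = 0x07F7A
  0x7F7A + 0x96F4 = 0x1166E → wrap carry → 0x166F
One's-complement sum = 0x166F.
Checksum = ~0x166F & 0xFFFF = 0xE990.

E990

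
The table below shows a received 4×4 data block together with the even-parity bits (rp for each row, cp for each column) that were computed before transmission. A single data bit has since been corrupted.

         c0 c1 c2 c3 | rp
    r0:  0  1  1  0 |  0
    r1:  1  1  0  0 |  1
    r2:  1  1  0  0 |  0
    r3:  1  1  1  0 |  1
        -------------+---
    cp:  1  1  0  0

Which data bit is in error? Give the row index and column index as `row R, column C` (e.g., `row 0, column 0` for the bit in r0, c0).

Recompute each row's even parity and compare to rp:
  r0: data parity 0, sent rp 0 → ok
  r1: data parity 0, sent rp 1 → mismatch
  r2: data parity 0, sent rp 0 → ok
  r3: data parity 1, sent rp 1 → ok
Recompute each column's even parity and compare to cp:
  c0: data parity 1, sent cp 1 → ok
  c1: data parity 0, sent cp 1 → mismatch
  c2: data parity 0, sent cp 0 → ok
  c3: data parity 0, sent cp 0 → ok
Exactly one row (r1) and one column (c1) fail → the flipped bit is at their intersection.

row 1, column 1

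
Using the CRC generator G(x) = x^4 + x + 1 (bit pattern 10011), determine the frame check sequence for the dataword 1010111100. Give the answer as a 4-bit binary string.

Append 4 zeros: 10101111000000. Divide by 10011 (XOR where the leading bit is 1):
  pos 0: 10101 XOR 10011 = 00110
  pos 2: 11011 XOR 10011 = 01000
  pos 3: 10001 XOR 10011 = 00010
  pos 6: 10000 XOR 10011 = 00011
  pos 9: 11000 XOR 10011 = 01011
Remainder (last 4 bits) = 1011. This is the CRC / FCS.

1011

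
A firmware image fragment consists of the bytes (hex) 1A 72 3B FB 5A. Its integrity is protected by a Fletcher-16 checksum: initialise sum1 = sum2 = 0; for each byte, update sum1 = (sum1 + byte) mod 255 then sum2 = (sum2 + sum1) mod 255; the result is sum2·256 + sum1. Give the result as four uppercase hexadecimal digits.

501E

Running sums (mod 255):
  after byte 0 (1A): sum1=26, sum2=26
  after byte 1 (72): sum1=140, sum2=166
  after byte 2 (3B): sum1=199, sum2=110
  after byte 3 (FB): sum1=195, sum2=50
  after byte 4 (5A): sum1=30, sum2=80
Checksum = sum2·256 + sum1 = 80·256 + 30 = 20510 = 0x501E.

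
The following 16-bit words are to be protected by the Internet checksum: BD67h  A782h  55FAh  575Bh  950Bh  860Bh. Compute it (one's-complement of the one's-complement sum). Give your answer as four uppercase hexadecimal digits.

One's-complement addition (fold any carry out of bit 15 back into bit 0):
  0xBD67 + 0xA782 = 0x164E9 → wrap carry → 0x64EA
  0x64EA + 0x55FA = 0x0BAE4
  0xBAE4 + 0x575B = 0x1123F → wrap carry → 0x1240
  0x1240 + 0x950B = 0x0A74B
  0xA74B + 0x860B = 0x12D56 → wrap carry → 0x2D57
One's-complement sum = 0x2D57.
Checksum = ~0x2D57 & 0xFFFF = 0xD2A8.

D2A8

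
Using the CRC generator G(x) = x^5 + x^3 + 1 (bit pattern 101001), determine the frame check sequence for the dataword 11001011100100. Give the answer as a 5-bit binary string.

01101

Append 5 zeros: 1100101110010000000. Divide by 101001 (XOR where the leading bit is 1):
  pos 0: 110010 XOR 101001 = 011011
  pos 1: 110111 XOR 101001 = 011110
  pos 2: 111101 XOR 101001 = 010100
  pos 3: 101001 XOR 101001 = 000000
  pos 11: 100000 XOR 101001 = 001001
  pos 13: 100100 XOR 101001 = 001101
Remainder (last 5 bits) = 01101. This is the CRC / FCS.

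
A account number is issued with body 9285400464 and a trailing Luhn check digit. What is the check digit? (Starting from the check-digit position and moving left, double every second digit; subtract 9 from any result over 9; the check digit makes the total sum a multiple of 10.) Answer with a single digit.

Partial digits right→left: 4 6 4 0 0 4 5 8 2 9
Double every second digit counting from the check-digit position (so the 1st, 3rd, 5th, ... of the partial from the right).
  doubled (with −9 where >9): 8 8 0 1 4 → sum 21
  kept as-is: 6 0 4 8 9 → sum 27
Total = 21 + 27 = 48.
Check digit = (10 − (48 mod 10)) mod 10 = 2.

2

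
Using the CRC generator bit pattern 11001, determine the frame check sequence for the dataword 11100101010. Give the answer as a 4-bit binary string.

0000

Append 4 zeros: 111001010100000. Divide by 11001 (XOR where the leading bit is 1):
  pos 0: 11100 XOR 11001 = 00101
  pos 2: 10110 XOR 11001 = 01111
  pos 3: 11111 XOR 11001 = 00110
  pos 5: 11001 XOR 11001 = 00000
Remainder (last 4 bits) = 0000. This is the CRC / FCS.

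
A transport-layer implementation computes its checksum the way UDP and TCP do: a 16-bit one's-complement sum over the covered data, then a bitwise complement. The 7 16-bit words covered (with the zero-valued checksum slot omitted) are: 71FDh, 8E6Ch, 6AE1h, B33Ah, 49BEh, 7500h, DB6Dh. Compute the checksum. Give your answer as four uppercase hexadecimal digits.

474D

One's-complement addition (fold any carry out of bit 15 back into bit 0):
  0x71FD + 0x8E6C = 0x10069 → wrap carry → 0x006A
  0x006A + 0x6AE1 = 0x06B4B
  0x6B4B + 0xB33A = 0x11E85 → wrap carry → 0x1E86
  0x1E86 + 0x49BE = 0x06844
  0x6844 + 0x7500 = 0x0DD44
  0xDD44 + 0xDB6D = 0x1B8B1 → wrap carry → 0xB8B2
One's-complement sum = 0xB8B2.
Checksum = ~0xB8B2 & 0xFFFF = 0x474D.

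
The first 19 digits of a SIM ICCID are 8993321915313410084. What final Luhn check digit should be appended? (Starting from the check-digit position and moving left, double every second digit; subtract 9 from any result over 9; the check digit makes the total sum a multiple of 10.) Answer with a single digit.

Partial digits right→left: 4 8 0 0 1 4 3 1 3 5 1 9 1 2 3 3 9 9 8
Double every second digit counting from the check-digit position (so the 1st, 3rd, 5th, ... of the partial from the right).
  doubled (with −9 where >9): 8 0 2 6 6 2 2 6 9 7 → sum 48
  kept as-is: 8 0 4 1 5 9 2 3 9 → sum 41
Total = 48 + 41 = 89.
Check digit = (10 − (89 mod 10)) mod 10 = 1.

1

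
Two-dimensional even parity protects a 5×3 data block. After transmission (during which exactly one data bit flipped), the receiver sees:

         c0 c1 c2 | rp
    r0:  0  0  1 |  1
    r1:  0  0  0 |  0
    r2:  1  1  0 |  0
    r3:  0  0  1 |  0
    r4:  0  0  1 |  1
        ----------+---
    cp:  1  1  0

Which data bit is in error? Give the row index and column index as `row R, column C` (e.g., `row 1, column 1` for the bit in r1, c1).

Recompute each row's even parity and compare to rp:
  r0: data parity 1, sent rp 1 → ok
  r1: data parity 0, sent rp 0 → ok
  r2: data parity 0, sent rp 0 → ok
  r3: data parity 1, sent rp 0 → mismatch
  r4: data parity 1, sent rp 1 → ok
Recompute each column's even parity and compare to cp:
  c0: data parity 1, sent cp 1 → ok
  c1: data parity 1, sent cp 1 → ok
  c2: data parity 1, sent cp 0 → mismatch
Exactly one row (r3) and one column (c2) fail → the flipped bit is at their intersection.

row 3, column 2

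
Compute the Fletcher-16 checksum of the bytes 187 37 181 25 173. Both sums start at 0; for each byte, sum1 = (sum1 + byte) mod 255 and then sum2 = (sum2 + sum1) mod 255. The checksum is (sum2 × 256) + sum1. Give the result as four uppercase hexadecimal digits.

Running sums (mod 255):
  after byte 0 (187): sum1=187, sum2=187
  after byte 1 (37): sum1=224, sum2=156
  after byte 2 (181): sum1=150, sum2=51
  after byte 3 (25): sum1=175, sum2=226
  after byte 4 (173): sum1=93, sum2=64
Checksum = sum2·256 + sum1 = 64·256 + 93 = 16477 = 0x405D.

405D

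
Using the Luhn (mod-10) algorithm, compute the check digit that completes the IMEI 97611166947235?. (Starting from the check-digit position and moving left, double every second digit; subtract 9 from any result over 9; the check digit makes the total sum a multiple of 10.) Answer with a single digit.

4

Partial digits right→left: 5 3 2 7 4 9 6 6 1 1 1 6 7 9
Double every second digit counting from the check-digit position (so the 1st, 3rd, 5th, ... of the partial from the right).
  doubled (with −9 where >9): 1 4 8 3 2 2 5 → sum 25
  kept as-is: 3 7 9 6 1 6 9 → sum 41
Total = 25 + 41 = 66.
Check digit = (10 − (66 mod 10)) mod 10 = 4.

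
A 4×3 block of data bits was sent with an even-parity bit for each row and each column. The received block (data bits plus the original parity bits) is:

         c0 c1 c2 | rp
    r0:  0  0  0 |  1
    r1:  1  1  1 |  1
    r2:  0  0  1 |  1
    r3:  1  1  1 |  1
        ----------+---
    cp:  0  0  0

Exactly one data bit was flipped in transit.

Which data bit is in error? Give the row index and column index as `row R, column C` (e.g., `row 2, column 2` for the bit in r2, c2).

Recompute each row's even parity and compare to rp:
  r0: data parity 0, sent rp 1 → mismatch
  r1: data parity 1, sent rp 1 → ok
  r2: data parity 1, sent rp 1 → ok
  r3: data parity 1, sent rp 1 → ok
Recompute each column's even parity and compare to cp:
  c0: data parity 0, sent cp 0 → ok
  c1: data parity 0, sent cp 0 → ok
  c2: data parity 1, sent cp 0 → mismatch
Exactly one row (r0) and one column (c2) fail → the flipped bit is at their intersection.

row 0, column 2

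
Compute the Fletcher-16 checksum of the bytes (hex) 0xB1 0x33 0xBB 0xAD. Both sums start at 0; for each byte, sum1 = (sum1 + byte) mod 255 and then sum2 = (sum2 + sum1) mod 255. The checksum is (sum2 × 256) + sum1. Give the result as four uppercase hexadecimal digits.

Running sums (mod 255):
  after byte 0 (0xB1): sum1=177, sum2=177
  after byte 1 (0x33): sum1=228, sum2=150
  after byte 2 (0xBB): sum1=160, sum2=55
  after byte 3 (0xAD): sum1=78, sum2=133
Checksum = sum2·256 + sum1 = 133·256 + 78 = 34126 = 0x854E.

854E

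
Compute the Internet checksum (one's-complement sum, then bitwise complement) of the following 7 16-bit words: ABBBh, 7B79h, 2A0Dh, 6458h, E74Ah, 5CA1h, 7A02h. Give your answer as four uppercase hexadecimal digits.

One's-complement addition (fold any carry out of bit 15 back into bit 0):
  0xABBB + 0x7B79 = 0x12734 → wrap carry → 0x2735
  0x2735 + 0x2A0D = 0x05142
  0x5142 + 0x6458 = 0x0B59A
  0xB59A + 0xE74A = 0x19CE4 → wrap carry → 0x9CE5
  0x9CE5 + 0x5CA1 = 0x0F986
  0xF986 + 0x7A02 = 0x17388 → wrap carry → 0x7389
One's-complement sum = 0x7389.
Checksum = ~0x7389 & 0xFFFF = 0x8C76.

8C76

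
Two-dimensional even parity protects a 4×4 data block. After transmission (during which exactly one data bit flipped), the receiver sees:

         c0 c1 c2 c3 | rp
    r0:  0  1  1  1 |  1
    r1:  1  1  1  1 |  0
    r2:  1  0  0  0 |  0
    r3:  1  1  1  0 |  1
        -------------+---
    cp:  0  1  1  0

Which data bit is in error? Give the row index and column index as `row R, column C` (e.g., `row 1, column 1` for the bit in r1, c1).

row 2, column 0

Recompute each row's even parity and compare to rp:
  r0: data parity 1, sent rp 1 → ok
  r1: data parity 0, sent rp 0 → ok
  r2: data parity 1, sent rp 0 → mismatch
  r3: data parity 1, sent rp 1 → ok
Recompute each column's even parity and compare to cp:
  c0: data parity 1, sent cp 0 → mismatch
  c1: data parity 1, sent cp 1 → ok
  c2: data parity 1, sent cp 1 → ok
  c3: data parity 0, sent cp 0 → ok
Exactly one row (r2) and one column (c0) fail → the flipped bit is at their intersection.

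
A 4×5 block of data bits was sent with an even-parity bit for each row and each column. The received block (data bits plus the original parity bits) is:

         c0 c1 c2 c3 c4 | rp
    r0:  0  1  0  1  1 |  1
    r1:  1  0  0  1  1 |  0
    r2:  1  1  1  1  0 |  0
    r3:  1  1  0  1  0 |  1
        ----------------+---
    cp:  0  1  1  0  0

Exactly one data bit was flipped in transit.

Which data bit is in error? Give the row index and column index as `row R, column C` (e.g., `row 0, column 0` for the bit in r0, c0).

row 1, column 0

Recompute each row's even parity and compare to rp:
  r0: data parity 1, sent rp 1 → ok
  r1: data parity 1, sent rp 0 → mismatch
  r2: data parity 0, sent rp 0 → ok
  r3: data parity 1, sent rp 1 → ok
Recompute each column's even parity and compare to cp:
  c0: data parity 1, sent cp 0 → mismatch
  c1: data parity 1, sent cp 1 → ok
  c2: data parity 1, sent cp 1 → ok
  c3: data parity 0, sent cp 0 → ok
  c4: data parity 0, sent cp 0 → ok
Exactly one row (r1) and one column (c0) fail → the flipped bit is at their intersection.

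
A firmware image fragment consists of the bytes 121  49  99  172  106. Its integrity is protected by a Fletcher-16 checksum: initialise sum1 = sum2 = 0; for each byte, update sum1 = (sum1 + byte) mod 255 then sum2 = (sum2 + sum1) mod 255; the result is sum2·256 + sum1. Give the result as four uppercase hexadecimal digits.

Running sums (mod 255):
  after byte 0 (121): sum1=121, sum2=121
  after byte 1 (49): sum1=170, sum2=36
  after byte 2 (99): sum1=14, sum2=50
  after byte 3 (172): sum1=186, sum2=236
  after byte 4 (106): sum1=37, sum2=18
Checksum = sum2·256 + sum1 = 18·256 + 37 = 4645 = 0x1225.

1225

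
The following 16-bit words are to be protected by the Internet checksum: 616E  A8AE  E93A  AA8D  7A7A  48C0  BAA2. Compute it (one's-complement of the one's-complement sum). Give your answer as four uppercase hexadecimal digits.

E43C

One's-complement addition (fold any carry out of bit 15 back into bit 0):
  0x616E + 0xA8AE = 0x10A1C → wrap carry → 0x0A1D
  0x0A1D + 0xE93A = 0x0F357
  0xF357 + 0xAA8D = 0x19DE4 → wrap carry → 0x9DE5
  0x9DE5 + 0x7A7A = 0x1185F → wrap carry → 0x1860
  0x1860 + 0x48C0 = 0x06120
  0x6120 + 0xBAA2 = 0x11BC2 → wrap carry → 0x1BC3
One's-complement sum = 0x1BC3.
Checksum = ~0x1BC3 & 0xFFFF = 0xE43C.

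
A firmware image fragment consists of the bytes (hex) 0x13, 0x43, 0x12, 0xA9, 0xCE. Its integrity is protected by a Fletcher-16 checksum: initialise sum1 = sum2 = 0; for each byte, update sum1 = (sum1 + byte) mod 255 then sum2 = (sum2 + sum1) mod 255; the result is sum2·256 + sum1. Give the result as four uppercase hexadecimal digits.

Running sums (mod 255):
  after byte 0 (0x13): sum1=19, sum2=19
  after byte 1 (0x43): sum1=86, sum2=105
  after byte 2 (0x12): sum1=104, sum2=209
  after byte 3 (0xA9): sum1=18, sum2=227
  after byte 4 (0xCE): sum1=224, sum2=196
Checksum = sum2·256 + sum1 = 196·256 + 224 = 50400 = 0xC4E0.

C4E0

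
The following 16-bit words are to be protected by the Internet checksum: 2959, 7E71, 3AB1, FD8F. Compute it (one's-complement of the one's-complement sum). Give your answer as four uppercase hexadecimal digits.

One's-complement addition (fold any carry out of bit 15 back into bit 0):
  0x2959 + 0x7E71 = 0x0A7CA
  0xA7CA + 0x3AB1 = 0x0E27B
  0xE27B + 0xFD8F = 0x1E00A → wrap carry → 0xE00B
One's-complement sum = 0xE00B.
Checksum = ~0xE00B & 0xFFFF = 0x1FF4.

1FF4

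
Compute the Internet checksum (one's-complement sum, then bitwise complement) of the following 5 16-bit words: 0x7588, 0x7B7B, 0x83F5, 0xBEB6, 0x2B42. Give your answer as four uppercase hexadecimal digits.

A10D

One's-complement addition (fold any carry out of bit 15 back into bit 0):
  0x7588 + 0x7B7B = 0x0F103
  0xF103 + 0x83F5 = 0x174F8 → wrap carry → 0x74F9
  0x74F9 + 0xBEB6 = 0x133AF → wrap carry → 0x33B0
  0x33B0 + 0x2B42 = 0x05EF2
One's-complement sum = 0x5EF2.
Checksum = ~0x5EF2 & 0xFFFF = 0xA10D.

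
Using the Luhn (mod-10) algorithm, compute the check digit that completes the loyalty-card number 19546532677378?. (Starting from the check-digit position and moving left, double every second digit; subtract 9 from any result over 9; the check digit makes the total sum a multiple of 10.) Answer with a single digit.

5

Partial digits right→left: 8 7 3 7 7 6 2 3 5 6 4 5 9 1
Double every second digit counting from the check-digit position (so the 1st, 3rd, 5th, ... of the partial from the right).
  doubled (with −9 where >9): 7 6 5 4 1 8 9 → sum 40
  kept as-is: 7 7 6 3 6 5 1 → sum 35
Total = 40 + 35 = 75.
Check digit = (10 − (75 mod 10)) mod 10 = 5.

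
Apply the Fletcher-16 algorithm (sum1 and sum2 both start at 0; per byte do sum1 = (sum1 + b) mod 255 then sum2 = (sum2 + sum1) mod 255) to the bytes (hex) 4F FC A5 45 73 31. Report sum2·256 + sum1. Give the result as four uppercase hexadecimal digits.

Running sums (mod 255):
  after byte 0 (4F): sum1=79, sum2=79
  after byte 1 (FC): sum1=76, sum2=155
  after byte 2 (A5): sum1=241, sum2=141
  after byte 3 (45): sum1=55, sum2=196
  after byte 4 (73): sum1=170, sum2=111
  after byte 5 (31): sum1=219, sum2=75
Checksum = sum2·256 + sum1 = 75·256 + 219 = 19419 = 0x4BDB.

4BDB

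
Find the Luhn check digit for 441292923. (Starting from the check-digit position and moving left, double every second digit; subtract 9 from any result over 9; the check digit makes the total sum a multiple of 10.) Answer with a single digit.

Partial digits right→left: 3 2 9 2 9 2 1 4 4
Double every second digit counting from the check-digit position (so the 1st, 3rd, 5th, ... of the partial from the right).
  doubled (with −9 where >9): 6 9 9 2 8 → sum 34
  kept as-is: 2 2 2 4 → sum 10
Total = 34 + 10 = 44.
Check digit = (10 − (44 mod 10)) mod 10 = 6.

6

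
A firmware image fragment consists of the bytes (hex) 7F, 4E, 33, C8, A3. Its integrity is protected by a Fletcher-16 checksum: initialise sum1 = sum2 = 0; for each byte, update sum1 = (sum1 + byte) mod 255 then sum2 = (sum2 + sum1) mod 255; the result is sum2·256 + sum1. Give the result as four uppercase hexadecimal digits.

856D

Running sums (mod 255):
  after byte 0 (7F): sum1=127, sum2=127
  after byte 1 (4E): sum1=205, sum2=77
  after byte 2 (33): sum1=1, sum2=78
  after byte 3 (C8): sum1=201, sum2=24
  after byte 4 (A3): sum1=109, sum2=133
Checksum = sum2·256 + sum1 = 133·256 + 109 = 34157 = 0x856D.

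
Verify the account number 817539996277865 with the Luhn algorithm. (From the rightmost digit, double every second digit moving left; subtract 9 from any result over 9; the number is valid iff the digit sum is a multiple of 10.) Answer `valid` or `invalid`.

invalid

From the right, keep odd positions and double even positions (subtract 9 from any doubled value over 9):
  doubled (positions 2,4,...): 3 5 4 9 9 1 2 → sum 33
  kept (positions 1,3,...): 5 8 7 6 9 3 7 8 → sum 53
Total = 86.
86 mod 10 = 6, so the number is invalid.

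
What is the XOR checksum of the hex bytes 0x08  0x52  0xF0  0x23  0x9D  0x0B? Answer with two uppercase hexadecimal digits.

XOR the bytes together:
  start with 0x08
  0x08 ⊕ 0x52 = 0x5A
  0x5A ⊕ 0xF0 = 0xAA
  0xAA ⊕ 0x23 = 0x89
  0x89 ⊕ 0x9D = 0x14
  0x14 ⊕ 0x0B = 0x1F

1F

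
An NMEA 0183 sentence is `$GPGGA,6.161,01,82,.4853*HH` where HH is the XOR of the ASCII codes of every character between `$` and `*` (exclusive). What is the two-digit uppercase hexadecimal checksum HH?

57

XOR the ASCII codes of the payload characters:
  'G' = 0x47 → acc = 0x47
  'P' = 0x50 → acc = 0x17
  'G' = 0x47 → acc = 0x50
  'G' = 0x47 → acc = 0x17
  'A' = 0x41 → acc = 0x56
  ',' = 0x2C → acc = 0x7A
  '6' = 0x36 → acc = 0x4C
  '.' = 0x2E → acc = 0x62
  '1' = 0x31 → acc = 0x53
  '6' = 0x36 → acc = 0x65
  '1' = 0x31 → acc = 0x54
  ',' = 0x2C → acc = 0x78
  '0' = 0x30 → acc = 0x48
  '1' = 0x31 → acc = 0x79
  ',' = 0x2C → acc = 0x55
  '8' = 0x38 → acc = 0x6D
  '2' = 0x32 → acc = 0x5F
  ',' = 0x2C → acc = 0x73
  '.' = 0x2E → acc = 0x5D
  '4' = 0x34 → acc = 0x69
  '8' = 0x38 → acc = 0x51
  '5' = 0x35 → acc = 0x64
  '3' = 0x33 → acc = 0x57
Checksum = 0x57.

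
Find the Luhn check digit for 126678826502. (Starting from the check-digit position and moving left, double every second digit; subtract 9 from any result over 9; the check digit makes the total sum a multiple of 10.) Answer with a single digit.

9

Partial digits right→left: 2 0 5 6 2 8 8 7 6 6 2 1
Double every second digit counting from the check-digit position (so the 1st, 3rd, 5th, ... of the partial from the right).
  doubled (with −9 where >9): 4 1 4 7 3 4 → sum 23
  kept as-is: 0 6 8 7 6 1 → sum 28
Total = 23 + 28 = 51.
Check digit = (10 − (51 mod 10)) mod 10 = 9.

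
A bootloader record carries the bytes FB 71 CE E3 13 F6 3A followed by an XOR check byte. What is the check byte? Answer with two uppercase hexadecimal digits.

78

XOR the bytes together:
  start with 0xFB
  0xFB ⊕ 0x71 = 0x8A
  0x8A ⊕ 0xCE = 0x44
  0x44 ⊕ 0xE3 = 0xA7
  0xA7 ⊕ 0x13 = 0xB4
  0xB4 ⊕ 0xF6 = 0x42
  0x42 ⊕ 0x3A = 0x78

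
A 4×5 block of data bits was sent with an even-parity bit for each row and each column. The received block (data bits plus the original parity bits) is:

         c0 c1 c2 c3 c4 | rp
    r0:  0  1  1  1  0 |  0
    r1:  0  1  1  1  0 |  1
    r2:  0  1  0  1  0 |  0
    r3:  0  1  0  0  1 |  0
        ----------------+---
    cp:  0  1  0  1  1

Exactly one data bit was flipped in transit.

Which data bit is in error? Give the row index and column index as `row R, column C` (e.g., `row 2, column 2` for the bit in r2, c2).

Recompute each row's even parity and compare to rp:
  r0: data parity 1, sent rp 0 → mismatch
  r1: data parity 1, sent rp 1 → ok
  r2: data parity 0, sent rp 0 → ok
  r3: data parity 0, sent rp 0 → ok
Recompute each column's even parity and compare to cp:
  c0: data parity 0, sent cp 0 → ok
  c1: data parity 0, sent cp 1 → mismatch
  c2: data parity 0, sent cp 0 → ok
  c3: data parity 1, sent cp 1 → ok
  c4: data parity 1, sent cp 1 → ok
Exactly one row (r0) and one column (c1) fail → the flipped bit is at their intersection.

row 0, column 1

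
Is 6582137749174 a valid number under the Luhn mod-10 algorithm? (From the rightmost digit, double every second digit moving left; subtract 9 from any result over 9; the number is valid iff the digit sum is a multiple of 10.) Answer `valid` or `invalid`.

invalid

From the right, keep odd positions and double even positions (subtract 9 from any doubled value over 9):
  doubled (positions 2,4,...): 5 9 5 6 4 1 → sum 30
  kept (positions 1,3,...): 4 1 4 7 1 8 6 → sum 31
Total = 61.
61 mod 10 = 1, so the number is invalid.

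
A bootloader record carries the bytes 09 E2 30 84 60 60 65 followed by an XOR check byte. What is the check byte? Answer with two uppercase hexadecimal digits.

3A

XOR the bytes together:
  start with 0x09
  0x09 ⊕ 0xE2 = 0xEB
  0xEB ⊕ 0x30 = 0xDB
  0xDB ⊕ 0x84 = 0x5F
  0x5F ⊕ 0x60 = 0x3F
  0x3F ⊕ 0x60 = 0x5F
  0x5F ⊕ 0x65 = 0x3A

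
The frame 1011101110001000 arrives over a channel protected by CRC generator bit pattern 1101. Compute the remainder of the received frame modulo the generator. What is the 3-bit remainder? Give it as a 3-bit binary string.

010

Modulo-2 division of 1011101110001000 by 1101:
  pos 0: 1011 XOR 1101 = 0110
  pos 1: 1101 XOR 1101 = 0000
  pos 6: 1110 XOR 1101 = 0011
  pos 8: 1100 XOR 1101 = 0001
  pos 11: 1100 XOR 1101 = 0001
Remainder = 010 (nonzero — an error is detected).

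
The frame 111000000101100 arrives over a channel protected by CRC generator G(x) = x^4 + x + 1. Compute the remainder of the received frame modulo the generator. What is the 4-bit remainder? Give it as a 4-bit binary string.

Modulo-2 division of 111000000101100 by 10011:
  pos 0: 11100 XOR 10011 = 01111
  pos 1: 11110 XOR 10011 = 01101
  pos 2: 11010 XOR 10011 = 01001
  pos 3: 10010 XOR 10011 = 00001
  pos 7: 10101 XOR 10011 = 00110
  pos 9: 11010 XOR 10011 = 01001
  pos 10: 10010 XOR 10011 = 00001
Remainder = 0001 (nonzero — an error is detected).

0001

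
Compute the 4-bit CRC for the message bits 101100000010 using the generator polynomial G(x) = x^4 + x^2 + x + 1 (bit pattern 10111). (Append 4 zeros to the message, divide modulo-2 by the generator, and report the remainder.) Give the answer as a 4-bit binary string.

1001

Append 4 zeros: 1011000000100000. Divide by 10111 (XOR where the leading bit is 1):
  pos 0: 10110 XOR 10111 = 00001
  pos 4: 10000 XOR 10111 = 00111
  pos 6: 11101 XOR 10111 = 01010
  pos 7: 10100 XOR 10111 = 00011
  pos 10: 11000 XOR 10111 = 01111
  pos 11: 11110 XOR 10111 = 01001
Remainder (last 4 bits) = 1001. This is the CRC / FCS.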